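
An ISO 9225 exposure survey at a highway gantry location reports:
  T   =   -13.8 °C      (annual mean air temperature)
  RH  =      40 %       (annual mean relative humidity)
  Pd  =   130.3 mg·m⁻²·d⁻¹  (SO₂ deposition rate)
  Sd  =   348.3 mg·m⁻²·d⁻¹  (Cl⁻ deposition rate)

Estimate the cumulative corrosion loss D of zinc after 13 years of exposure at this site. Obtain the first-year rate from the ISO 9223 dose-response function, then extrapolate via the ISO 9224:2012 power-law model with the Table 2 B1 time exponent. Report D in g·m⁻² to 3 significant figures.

zinc: T≤10 °C ⇒ hinge +0.038·(-13.8−10) = -0.9044
  Pd branch = 0.0129·Pd^0.44·e^(0.046·RH+f) = 0.2802 μm/a
  Sd branch = 0.0175·Sd^0.57·e^(0.008·RH+0.085·T) = 0.2097 μm/a
  sum: 0.2802 + 0.2097 → r_corr = 0.4899 μm/a
ISO 9224: D(t) = r_corr · t^b with b = 0.813 (zinc, B1)
  D(13) = 0.4899 × 13^0.813 = 0.4899 × 8.047 = 3.942 μm
  Mass loss = 3.942 μm × 7.14 g/cm³ = 28.15 g·m⁻²

D(13) = 28.1 g·m⁻²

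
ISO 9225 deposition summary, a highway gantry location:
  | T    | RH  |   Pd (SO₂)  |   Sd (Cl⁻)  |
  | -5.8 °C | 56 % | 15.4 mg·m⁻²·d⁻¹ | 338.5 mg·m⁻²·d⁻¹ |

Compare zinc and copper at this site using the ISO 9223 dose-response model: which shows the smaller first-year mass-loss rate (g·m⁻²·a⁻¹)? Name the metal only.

zinc: T≤10 °C ⇒ hinge +0.038·(-5.8−10) = -0.6004
  SO₂ term: 0.0129·15.4^0.44·exp(0.046·56-0.6004) = 0.3098
  Cl⁻ term: 0.0175·338.5^0.57·exp(0.008·56+0.085·-5.8) = 0.4627
  r_corr = 0.3098 + 0.4627 = 0.7726 μm/a
  mass loss = 0.7726 μm/a × 7.14 g/cm³ = 5.516 g·m⁻²·a⁻¹
copper: T≤10 °C ⇒ hinge +0.126·(-5.8−10) = -1.9908
  SO₂ term: 0.0053·15.4^0.26·exp(0.059·56-1.9908) = 0.04012
  Sd branch = 0.01025·Sd^0.27·e^(0.036·RH+0.049·T) = 0.2791 μm/a
  sum: 0.04012 + 0.2791 → r_corr = 0.3193 μm/a
  mass loss = 0.3193 μm/a × 8.96 g/cm³ = 2.861 g·m⁻²·a⁻¹
Ordering by g·m⁻²·a⁻¹: zinc (5.52) > copper (2.86)

copper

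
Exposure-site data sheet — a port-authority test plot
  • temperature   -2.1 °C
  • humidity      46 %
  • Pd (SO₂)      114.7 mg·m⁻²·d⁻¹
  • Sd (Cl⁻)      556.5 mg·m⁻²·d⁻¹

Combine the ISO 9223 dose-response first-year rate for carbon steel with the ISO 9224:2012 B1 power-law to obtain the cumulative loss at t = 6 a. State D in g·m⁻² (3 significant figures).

carbon steel: f(T) = +0.150·(T−10) [T≤10 °C] = -1.8150
  Pd branch = 1.77·Pd^0.52·e^(0.02·RH+f) = 8.516 μm/a
  Cl⁻ term: 0.102·556.5^0.62·exp(0.033·46+0.04·-2.1) = 21.56
  sum: 8.516 + 21.56 → r_corr = 30.07 μm/a
Long-term exponent b (ISO 9224 Table 2, B1) = 0.523
  D(6) = 30.07 × 6^0.523 = 30.07 × 2.553 = 76.76 μm
  Mass loss = 76.76 μm × 7.85 g/cm³ = 602.6 g·m⁻²

D(6) = 603 g·m⁻²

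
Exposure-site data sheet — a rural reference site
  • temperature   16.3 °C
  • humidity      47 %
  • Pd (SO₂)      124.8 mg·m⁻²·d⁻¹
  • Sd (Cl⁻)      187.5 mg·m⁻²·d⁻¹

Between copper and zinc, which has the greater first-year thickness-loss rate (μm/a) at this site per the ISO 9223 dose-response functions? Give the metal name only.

copper: T>10 °C ⇒ hinge -0.080·(16.3−10) = -0.5040
  Pd branch = 0.0053·Pd^0.26·e^(0.059·RH+f) = 0.1798 μm/a
  Cl⁻ term: 0.01025·187.5^0.27·exp(0.036·47+0.049·16.3) = 0.5083
  sum: 0.1798 + 0.5083 → r_corr = 0.6881 μm/a
zinc: temperature factor f = -0.071·(6.3) = -0.4473
  SO₂ term: 0.0129·124.8^0.44·exp(0.046·47-0.4473) = 0.5993
  Sd branch = 0.0175·Sd^0.57·e^(0.008·RH+0.085·T) = 2.012 μm/a
  r_corr = 0.5993 + 2.012 = 2.611 μm/a
Ordering by μm/a: zinc (2.61) > copper (0.688)

zinc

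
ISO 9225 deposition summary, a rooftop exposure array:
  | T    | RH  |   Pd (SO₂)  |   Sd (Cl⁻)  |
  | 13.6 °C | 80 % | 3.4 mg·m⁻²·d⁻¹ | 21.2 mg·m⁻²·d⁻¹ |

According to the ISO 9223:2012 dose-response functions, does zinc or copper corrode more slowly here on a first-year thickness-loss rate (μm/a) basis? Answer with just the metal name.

zinc

zinc: T>10 °C ⇒ hinge -0.071·(13.6−10) = -0.2556
  sulphur-dioxide contribution → 0.6786 μm/a
  chloride contribution → 0.6012 μm/a
  ⇒ r_corr(zinc) = 1.28 μm/a
copper: f(T) = -0.080·(T−10) [T>10 °C] = -0.2880
  sulphur-dioxide contribution → 0.6127 μm/a
  chloride contribution → 0.811 μm/a
  ⇒ r_corr(copper) = 1.424 μm/a
Ordering by μm/a: copper (1.42) > zinc (1.28)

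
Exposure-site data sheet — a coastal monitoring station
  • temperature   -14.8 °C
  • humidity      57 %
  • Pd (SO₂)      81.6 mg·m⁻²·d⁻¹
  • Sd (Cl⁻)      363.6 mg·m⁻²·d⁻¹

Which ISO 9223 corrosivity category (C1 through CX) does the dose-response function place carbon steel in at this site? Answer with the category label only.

C2

carbon steel: f(T) = +0.150·(T−10) [T≤10 °C] = -3.7200
  sulphur-dioxide contribution → 1.323 μm/a
  chloride contribution → 14.32 μm/a
  ⇒ r_corr(carbon steel) = 15.64 μm/a
ISO 9223 Table 2 (carbon steel): 1.3 < 15.6 ≤ 25 μm/a ⇒ C2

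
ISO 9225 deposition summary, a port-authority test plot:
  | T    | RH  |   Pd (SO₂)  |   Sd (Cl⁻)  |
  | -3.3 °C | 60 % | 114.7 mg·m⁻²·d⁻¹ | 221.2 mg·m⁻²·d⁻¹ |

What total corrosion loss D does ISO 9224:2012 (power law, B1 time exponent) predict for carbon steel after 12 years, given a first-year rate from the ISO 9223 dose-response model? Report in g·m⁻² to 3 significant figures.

carbon steel: T≤10 °C ⇒ hinge +0.150·(-3.3−10) = -1.9950
  SO₂ term: 1.77·114.7^0.52·exp(0.02·60-1.9950) = 9.412
  Cl⁻ term: 0.102·221.2^0.62·exp(0.033·60+0.04·-3.3) = 18.41
  r_corr = 9.412 + 18.41 = 27.82 μm/a
Long-term exponent b (ISO 9224 Table 2, B1) = 0.523
  D(12) = 27.82 × 12^0.523 = 27.82 × 3.668 = 102 μm
  Mass loss = 102 μm × 7.85 g/cm³ = 800.9 g·m⁻²

D(12) = 801 g·m⁻²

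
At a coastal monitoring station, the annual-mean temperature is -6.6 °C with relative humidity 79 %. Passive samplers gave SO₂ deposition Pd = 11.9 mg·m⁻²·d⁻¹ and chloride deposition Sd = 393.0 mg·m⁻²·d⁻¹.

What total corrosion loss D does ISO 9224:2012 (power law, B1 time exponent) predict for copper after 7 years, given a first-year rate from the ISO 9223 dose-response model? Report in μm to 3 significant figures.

D(7) = 2.82 μm

copper: temperature factor f = +0.126·(-16.6) = -2.0916
  Pd branch = 0.0053·Pd^0.26·e^(0.059·RH+f) = 0.1318 μm/a
  Sd branch = 0.01025·Sd^0.27·e^(0.036·RH+0.049·T) = 0.6396 μm/a
  sum: 0.1318 + 0.6396 → r_corr = 0.7713 μm/a
Long-term exponent b (ISO 9224 Table 2, B1) = 0.667
  D(7) = 0.7713 × 7^0.667 = 0.7713 × 3.662 = 2.824 μm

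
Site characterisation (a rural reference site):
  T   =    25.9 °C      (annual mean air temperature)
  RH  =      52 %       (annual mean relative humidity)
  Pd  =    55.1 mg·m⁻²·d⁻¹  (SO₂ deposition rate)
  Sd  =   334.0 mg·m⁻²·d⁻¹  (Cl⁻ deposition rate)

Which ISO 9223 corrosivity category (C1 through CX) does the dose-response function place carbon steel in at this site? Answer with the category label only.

C4

carbon steel: temperature factor f = -0.054·(15.9) = -0.8586
  sulphur-dioxide contribution → 17.07 μm/a
  chloride contribution → 58.68 μm/a
  total first-year rate 75.75 μm/a
Category bounds: 50…80 μm/a bracket r_corr ⇒ C4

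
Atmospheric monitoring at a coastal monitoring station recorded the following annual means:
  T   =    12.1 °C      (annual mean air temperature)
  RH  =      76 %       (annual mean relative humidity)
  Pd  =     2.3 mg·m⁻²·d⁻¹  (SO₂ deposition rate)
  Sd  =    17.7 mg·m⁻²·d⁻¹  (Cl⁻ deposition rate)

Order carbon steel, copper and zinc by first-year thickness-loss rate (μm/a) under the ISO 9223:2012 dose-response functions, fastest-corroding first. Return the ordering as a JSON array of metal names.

carbon steel: T>10 °C ⇒ hinge -0.054·(12.1−10) = -0.1134
  sulphur-dioxide contribution → 11.14 μm/a
  chloride contribution → 12.07 μm/a
  ⇒ r_corr(carbon steel) = 23.21 μm/a
copper: T>10 °C ⇒ hinge -0.080·(12.1−10) = -0.1680
  sulphur-dioxide contribution → 0.4929 μm/a
  chloride contribution → 0.6214 μm/a
  total first-year rate 1.114 μm/a
zinc: temperature factor f = -0.071·(2.1) = -0.1491
  sulphur-dioxide contribution → 0.5288 μm/a
  chloride contribution → 0.4625 μm/a
  total first-year rate 0.9913 μm/a
Ordering by μm/a: carbon steel (23.2) > copper (1.11) > zinc (0.991)

["carbon steel", "copper", "zinc"]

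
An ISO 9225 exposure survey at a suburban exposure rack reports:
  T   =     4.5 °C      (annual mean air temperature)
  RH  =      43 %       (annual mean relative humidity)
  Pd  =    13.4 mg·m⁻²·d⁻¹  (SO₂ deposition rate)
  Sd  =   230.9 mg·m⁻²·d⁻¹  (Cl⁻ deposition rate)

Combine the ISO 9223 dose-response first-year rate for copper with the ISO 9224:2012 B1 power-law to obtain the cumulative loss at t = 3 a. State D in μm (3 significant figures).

D(3) = 0.680 μm

copper: f(T) = +0.126·(T−10) [T≤10 °C] = -0.6930
  Pd branch = 0.0053·Pd^0.26·e^(0.059·RH+f) = 0.06579 μm/a
  Cl⁻ term: 0.01025·230.9^0.27·exp(0.036·43+0.049·4.5) = 0.2612
  sum: 0.06579 + 0.2612 → r_corr = 0.3269 μm/a
Power-law: D(3) = r_corr · 3^0.667
  D(3) = 0.3269 × 3^0.667 = 0.3269 × 2.081 = 0.6803 μm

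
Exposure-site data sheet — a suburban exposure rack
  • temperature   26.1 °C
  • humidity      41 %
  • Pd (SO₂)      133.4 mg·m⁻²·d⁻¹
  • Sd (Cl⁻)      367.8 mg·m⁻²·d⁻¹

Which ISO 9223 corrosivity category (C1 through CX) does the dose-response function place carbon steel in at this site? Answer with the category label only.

carbon steel: temperature factor f = -0.054·(16.1) = -0.8694
  Pd branch = 1.77·Pd^0.52·e^(0.02·RH+f) = 21.46 μm/a
  Cl⁻ term: 0.102·367.8^0.62·exp(0.033·41+0.04·26.1) = 43.68
  sum: 21.46 + 43.68 → r_corr = 65.14 μm/a
Category bounds: 50…80 μm/a bracket r_corr ⇒ C4

C4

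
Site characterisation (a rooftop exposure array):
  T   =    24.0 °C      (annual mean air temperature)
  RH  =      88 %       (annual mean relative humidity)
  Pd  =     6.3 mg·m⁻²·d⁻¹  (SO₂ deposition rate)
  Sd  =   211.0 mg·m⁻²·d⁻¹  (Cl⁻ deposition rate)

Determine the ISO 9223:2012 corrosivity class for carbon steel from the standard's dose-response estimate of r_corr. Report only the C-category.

C5

carbon steel: T>10 °C ⇒ hinge -0.054·(24.0−10) = -0.7560
  Pd branch = 1.77·Pd^0.52·e^(0.02·RH+f) = 12.58 μm/a
  Cl⁻ term: 0.102·211.0^0.62·exp(0.033·88+0.04·24.0) = 134.2
  sum: 12.58 + 134.2 → r_corr = 146.8 μm/a
Category bounds: 80…200 μm/a bracket r_corr ⇒ C5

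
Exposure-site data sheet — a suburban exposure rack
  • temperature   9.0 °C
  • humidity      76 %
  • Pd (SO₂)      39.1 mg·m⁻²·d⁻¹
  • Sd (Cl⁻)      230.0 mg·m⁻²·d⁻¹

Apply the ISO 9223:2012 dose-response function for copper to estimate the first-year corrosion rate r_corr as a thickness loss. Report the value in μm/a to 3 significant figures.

copper: T≤10 °C ⇒ hinge +0.126·(9.0−10) = -0.1260
  sulphur-dioxide contribution → 1.074 μm/a
  chloride contribution → 1.067 μm/a
  ⇒ r_corr(copper) = 2.141 μm/a

r_corr = 2.14 μm/a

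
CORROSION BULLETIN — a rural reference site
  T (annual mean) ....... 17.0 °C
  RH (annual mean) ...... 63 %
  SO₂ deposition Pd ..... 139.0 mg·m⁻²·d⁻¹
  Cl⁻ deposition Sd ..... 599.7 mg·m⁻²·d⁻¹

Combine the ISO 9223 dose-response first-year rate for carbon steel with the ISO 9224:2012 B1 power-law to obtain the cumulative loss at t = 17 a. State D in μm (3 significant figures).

carbon steel: T>10 °C ⇒ hinge -0.054·(17.0−10) = -0.3780
  Pd branch = 1.77·Pd^0.52·e^(0.02·RH+f) = 55.64 μm/a
  Cl⁻ term: 0.102·599.7^0.62·exp(0.033·63+0.04·17.0) = 84.94
  sum: 55.64 + 84.94 → r_corr = 140.6 μm/a
Long-term exponent b (ISO 9224 Table 2, B1) = 0.523
  D(17) = 140.6 × 17^0.523 = 140.6 × 4.401 = 618.7 μm

D(17) = 619 μm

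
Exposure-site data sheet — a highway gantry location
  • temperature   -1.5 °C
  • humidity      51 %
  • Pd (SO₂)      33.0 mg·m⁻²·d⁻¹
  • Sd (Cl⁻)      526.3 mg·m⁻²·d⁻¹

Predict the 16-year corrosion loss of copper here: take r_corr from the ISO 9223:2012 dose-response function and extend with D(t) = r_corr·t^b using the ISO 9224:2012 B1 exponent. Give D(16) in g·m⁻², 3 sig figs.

copper: f(T) = +0.126·(T−10) [T≤10 °C] = -1.4490
  SO₂ term: 0.0053·33.0^0.26·exp(0.059·51-1.4490) = 0.0626
  Sd branch = 0.01025·Sd^0.27·e^(0.036·RH+0.049·T) = 0.3243 μm/a
  r_corr = 0.0626 + 0.3243 = 0.3869 μm/a
Long-term exponent b (ISO 9224 Table 2, B1) = 0.667
  D(16) = 0.3869 × 16^0.667 = 0.3869 × 6.355 = 2.459 μm
  Mass loss = 2.459 μm × 8.96 g/cm³ = 22.03 g·m⁻²

D(16) = 22.0 g·m⁻²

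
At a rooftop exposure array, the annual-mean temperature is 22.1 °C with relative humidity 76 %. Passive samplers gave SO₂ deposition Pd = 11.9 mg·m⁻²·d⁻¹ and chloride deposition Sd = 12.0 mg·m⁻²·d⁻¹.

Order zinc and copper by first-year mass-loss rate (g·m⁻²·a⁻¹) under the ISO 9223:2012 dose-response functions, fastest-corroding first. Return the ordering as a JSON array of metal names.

zinc: temperature factor f = -0.071·(12.1) = -0.8591
  Pd branch = 0.0129·Pd^0.44·e^(0.046·RH+f) = 0.5358 μm/a
  Sd branch = 0.0175·Sd^0.57·e^(0.008·RH+0.085·T) = 0.8671 μm/a
  r_corr = 0.5358 + 0.8671 = 1.403 μm/a
  mass loss = 1.403 μm/a × 7.14 g/cm³ = 10.02 g·m⁻²·a⁻¹
copper: f(T) = -0.080·(T−10) [T>10 °C] = -0.9680
  Pd branch = 0.0053·Pd^0.26·e^(0.059·RH+f) = 0.3395 μm/a
  Cl⁻ term: 0.01025·12.0^0.27·exp(0.036·76+0.049·22.1) = 0.9133
  sum: 0.3395 + 0.9133 → r_corr = 1.253 μm/a
  mass loss = 1.253 μm/a × 8.96 g/cm³ = 11.23 g·m⁻²·a⁻¹
Ordering by g·m⁻²·a⁻¹: copper (11.2) > zinc (10)

["copper", "zinc"]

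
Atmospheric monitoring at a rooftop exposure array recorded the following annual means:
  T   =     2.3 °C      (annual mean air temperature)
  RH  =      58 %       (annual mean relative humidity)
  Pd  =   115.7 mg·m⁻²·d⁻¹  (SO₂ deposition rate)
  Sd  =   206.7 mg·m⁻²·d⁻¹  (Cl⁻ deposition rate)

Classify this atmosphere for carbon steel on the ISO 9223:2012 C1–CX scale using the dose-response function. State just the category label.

C3

carbon steel: f(T) = +0.150·(T−10) [T≤10 °C] = -1.1550
  SO₂ term: 1.77·115.7^0.52·exp(0.02·58-1.1550) = 21.04
  Sd branch = 0.102·Sd^0.62·e^(0.033·RH+0.04·T) = 20.67 μm/a
  r_corr = 21.04 + 20.67 = 41.71 μm/a
ISO 9223 Table 2 (carbon steel): 25 < 41.7 ≤ 50 μm/a ⇒ C3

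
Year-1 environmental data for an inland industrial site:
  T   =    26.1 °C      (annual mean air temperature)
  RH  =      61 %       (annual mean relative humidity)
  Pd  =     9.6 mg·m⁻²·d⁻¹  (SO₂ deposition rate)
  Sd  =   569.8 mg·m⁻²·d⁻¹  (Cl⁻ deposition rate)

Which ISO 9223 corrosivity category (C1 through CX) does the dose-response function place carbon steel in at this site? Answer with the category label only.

C5

carbon steel: temperature factor f = -0.054·(16.1) = -0.8694
  Pd branch = 1.77·Pd^0.52·e^(0.02·RH+f) = 8.147 μm/a
  Cl⁻ term: 0.102·569.8^0.62·exp(0.033·61+0.04·26.1) = 110.9
  r_corr = 8.147 + 110.9 = 119 μm/a
ISO 9223 Table 2 (carbon steel): 80 < 119 ≤ 200 μm/a ⇒ C5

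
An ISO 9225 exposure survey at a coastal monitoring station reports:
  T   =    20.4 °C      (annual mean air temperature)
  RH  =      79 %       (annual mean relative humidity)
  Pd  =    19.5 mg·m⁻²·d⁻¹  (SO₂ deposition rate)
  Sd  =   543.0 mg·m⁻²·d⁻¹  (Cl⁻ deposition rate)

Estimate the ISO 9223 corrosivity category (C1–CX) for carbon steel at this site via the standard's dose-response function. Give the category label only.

carbon steel: f(T) = -0.054·(T−10) [T>10 °C] = -0.5616
  SO₂ term: 1.77·19.5^0.52·exp(0.02·79-0.5616) = 22.97
  Cl⁻ term: 0.102·543.0^0.62·exp(0.033·79+0.04·20.4) = 155.2
  sum: 22.97 + 155.2 → r_corr = 178.1 μm/a
Category bounds: 80…200 μm/a bracket r_corr ⇒ C5

C5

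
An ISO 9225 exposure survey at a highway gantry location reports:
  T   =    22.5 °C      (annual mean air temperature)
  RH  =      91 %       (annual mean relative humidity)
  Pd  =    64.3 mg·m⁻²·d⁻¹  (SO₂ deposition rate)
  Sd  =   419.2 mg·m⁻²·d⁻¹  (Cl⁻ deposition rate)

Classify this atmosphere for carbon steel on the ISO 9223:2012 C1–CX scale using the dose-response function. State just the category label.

carbon steel: f(T) = -0.054·(T−10) [T>10 °C] = -0.6750
  sulphur-dioxide contribution → 48.47 μm/a
  chloride contribution → 213.6 μm/a
  ⇒ r_corr(carbon steel) = 262.1 μm/a
ISO 9223 Table 2 (carbon steel): 200 < 262 ≤ 700 μm/a ⇒ CX

CX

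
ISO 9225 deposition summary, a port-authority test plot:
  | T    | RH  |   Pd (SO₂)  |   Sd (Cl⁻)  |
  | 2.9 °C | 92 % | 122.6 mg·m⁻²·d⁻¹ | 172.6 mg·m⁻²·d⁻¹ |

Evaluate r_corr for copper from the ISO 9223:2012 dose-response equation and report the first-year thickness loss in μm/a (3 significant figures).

copper: f(T) = +0.126·(T−10) [T≤10 °C] = -0.8946
  Pd branch = 0.0053·Pd^0.26·e^(0.059·RH+f) = 1.722 μm/a
  Cl⁻ term: 0.01025·172.6^0.27·exp(0.036·92+0.049·2.9) = 1.303
  r_corr = 1.722 + 1.303 = 3.025 μm/a

r_corr = 3.02 μm/a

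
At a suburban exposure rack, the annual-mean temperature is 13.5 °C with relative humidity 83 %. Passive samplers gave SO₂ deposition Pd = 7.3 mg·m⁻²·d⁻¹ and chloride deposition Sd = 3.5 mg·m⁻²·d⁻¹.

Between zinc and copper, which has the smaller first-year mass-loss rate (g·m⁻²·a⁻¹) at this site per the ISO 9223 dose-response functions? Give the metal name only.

zinc: T>10 °C ⇒ hinge -0.071·(13.5−10) = -0.2485
  sulphur-dioxide contribution → 1.098 μm/a
  chloride contribution → 0.2187 μm/a
  total first-year rate 1.317 μm/a
  mass loss = 1.317 μm/a × 7.14 g/cm³ = 9.403 g·m⁻²·a⁻¹
copper: T>10 °C ⇒ hinge -0.080·(13.5−10) = -0.2800
  sulphur-dioxide contribution → 0.8992 μm/a
  chloride contribution → 0.5528 μm/a
  ⇒ r_corr(copper) = 1.452 μm/a
  mass loss = 1.452 μm/a × 8.96 g/cm³ = 13.01 g·m⁻²·a⁻¹
Ordering by g·m⁻²·a⁻¹: copper (13) > zinc (9.4)

zinc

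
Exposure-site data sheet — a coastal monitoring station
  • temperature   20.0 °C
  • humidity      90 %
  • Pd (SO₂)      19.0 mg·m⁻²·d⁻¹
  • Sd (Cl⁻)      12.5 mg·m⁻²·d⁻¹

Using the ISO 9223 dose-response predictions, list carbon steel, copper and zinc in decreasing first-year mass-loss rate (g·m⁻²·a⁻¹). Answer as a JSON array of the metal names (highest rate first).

["carbon steel", "copper", "zinc"]

carbon steel: temperature factor f = -0.054·(10.0) = -0.5400
  sulphur-dioxide contribution → 28.85 μm/a
  chloride contribution → 21.18 μm/a
  ⇒ r_corr(carbon steel) = 50.03 μm/a
  mass loss = 50.03 μm/a × 7.85 g/cm³ = 392.7 g·m⁻²·a⁻¹
copper: f(T) = -0.080·(T−10) [T>10 °C] = -0.8000
  sulphur-dioxide contribution → 1.036 μm/a
  chloride contribution → 1.379 μm/a
  ⇒ r_corr(copper) = 2.415 μm/a
  mass loss = 2.415 μm/a × 8.96 g/cm³ = 21.64 g·m⁻²·a⁻¹
zinc: f(T) = -0.071·(T−10) [T>10 °C] = -0.7100
  sulphur-dioxide contribution → 1.455 μm/a
  chloride contribution → 0.8304 μm/a
  ⇒ r_corr(zinc) = 2.285 μm/a
  mass loss = 2.285 μm/a × 7.14 g/cm³ = 16.32 g·m⁻²·a⁻¹
Ordering by g·m⁻²·a⁻¹: carbon steel (393) > copper (21.6) > zinc (16.3)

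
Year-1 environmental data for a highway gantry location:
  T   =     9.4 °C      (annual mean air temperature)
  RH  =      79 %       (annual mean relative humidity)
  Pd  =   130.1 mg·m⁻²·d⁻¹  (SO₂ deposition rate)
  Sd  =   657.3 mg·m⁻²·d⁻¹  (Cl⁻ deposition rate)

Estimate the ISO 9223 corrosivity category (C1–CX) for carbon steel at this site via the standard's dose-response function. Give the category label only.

CX

carbon steel: f(T) = +0.150·(T−10) [T≤10 °C] = -0.0900
  sulphur-dioxide contribution → 98.74 μm/a
  chloride contribution → 112.5 μm/a
  total first-year rate 211.2 μm/a
ISO 9223 Table 2 (carbon steel): 200 < 211 ≤ 700 μm/a ⇒ CX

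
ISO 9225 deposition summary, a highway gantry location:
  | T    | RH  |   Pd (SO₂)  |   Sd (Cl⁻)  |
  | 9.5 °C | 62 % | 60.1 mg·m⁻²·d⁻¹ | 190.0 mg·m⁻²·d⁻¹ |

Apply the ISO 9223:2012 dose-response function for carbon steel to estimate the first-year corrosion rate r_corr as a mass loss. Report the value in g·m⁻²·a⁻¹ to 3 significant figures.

r_corr = 609 g·m⁻²·a⁻¹

carbon steel: f(T) = +0.150·(T−10) [T≤10 °C] = -0.0750
  sulphur-dioxide contribution → 47.75 μm/a
  chloride contribution → 29.86 μm/a
  ⇒ r_corr(carbon steel) = 77.6 μm/a
Convert to mass loss: 77.6 μm/a × 7.85 g/cm³ = 609.2 g·m⁻²·a⁻¹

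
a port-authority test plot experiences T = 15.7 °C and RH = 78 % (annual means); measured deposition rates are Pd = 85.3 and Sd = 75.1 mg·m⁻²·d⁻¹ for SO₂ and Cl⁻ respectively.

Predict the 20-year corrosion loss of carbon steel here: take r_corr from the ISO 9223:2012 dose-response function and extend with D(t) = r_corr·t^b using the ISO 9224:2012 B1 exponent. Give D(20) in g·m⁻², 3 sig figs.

carbon steel: temperature factor f = -0.054·(5.7) = -0.3078
  SO₂ term: 1.77·85.3^0.52·exp(0.02·78-0.3078) = 62.5
  Cl⁻ term: 0.102·75.1^0.62·exp(0.033·78+0.04·15.7) = 36.48
  r_corr = 62.5 + 36.48 = 98.99 μm/a
Power-law: D(20) = r_corr · 20^0.523
  D(20) = 98.99 × 20^0.523 = 98.99 × 4.791 = 474.3 μm
  Mass loss = 474.3 μm × 7.85 g/cm³ = 3723 g·m⁻²

D(20) = 3.72e+03 g·m⁻²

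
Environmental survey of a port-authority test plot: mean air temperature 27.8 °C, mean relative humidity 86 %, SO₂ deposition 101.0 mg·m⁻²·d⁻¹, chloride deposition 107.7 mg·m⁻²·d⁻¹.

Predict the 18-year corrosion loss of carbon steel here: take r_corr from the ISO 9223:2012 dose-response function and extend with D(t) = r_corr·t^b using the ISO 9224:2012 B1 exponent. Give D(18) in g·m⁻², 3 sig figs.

carbon steel: temperature factor f = -0.054·(17.8) = -0.9612
  Pd branch = 1.77·Pd^0.52·e^(0.02·RH+f) = 41.66 μm/a
  Sd branch = 0.102·Sd^0.62·e^(0.033·RH+0.04·T) = 96.39 μm/a
  r_corr = 41.66 + 96.39 = 138.1 μm/a
Power-law: D(18) = r_corr · 18^0.523
  D(18) = 138.1 × 18^0.523 = 138.1 × 4.534 = 626 μm
  Mass loss = 626 μm × 7.85 g/cm³ = 4914 g·m⁻²

D(18) = 4.91e+03 g·m⁻²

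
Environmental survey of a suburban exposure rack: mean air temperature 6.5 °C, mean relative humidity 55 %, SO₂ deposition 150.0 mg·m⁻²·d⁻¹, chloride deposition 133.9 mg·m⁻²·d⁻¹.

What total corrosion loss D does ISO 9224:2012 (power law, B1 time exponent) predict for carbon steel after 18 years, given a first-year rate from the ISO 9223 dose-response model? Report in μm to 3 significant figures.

D(18) = 270 μm

carbon steel: temperature factor f = +0.150·(-3.5) = -0.5250
  SO₂ term: 1.77·150.0^0.52·exp(0.02·55-0.5250) = 42.59
  Cl⁻ term: 0.102·133.9^0.62·exp(0.033·55+0.04·6.5) = 16.92
  sum: 42.59 + 16.92 → r_corr = 59.5 μm/a
Power-law: D(18) = r_corr · 18^0.523
  D(18) = 59.5 × 18^0.523 = 59.5 × 4.534 = 269.8 μm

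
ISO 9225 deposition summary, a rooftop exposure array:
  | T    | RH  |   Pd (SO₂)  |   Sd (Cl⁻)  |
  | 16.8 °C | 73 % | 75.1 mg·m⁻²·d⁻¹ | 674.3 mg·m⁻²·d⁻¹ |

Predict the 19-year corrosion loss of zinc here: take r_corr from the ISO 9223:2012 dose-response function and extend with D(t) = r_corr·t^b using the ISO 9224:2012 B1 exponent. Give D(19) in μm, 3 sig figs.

D(19) = 75.5 μm

zinc: temperature factor f = -0.071·(6.8) = -0.4828
  sulphur-dioxide contribution → 1.53 μm/a
  chloride contribution → 5.361 μm/a
  total first-year rate 6.891 μm/a
ISO 9224: D(t) = r_corr · t^b with b = 0.813 (zinc, B1)
  D(19) = 6.891 × 19^0.813 = 6.891 × 10.96 = 75.49 μm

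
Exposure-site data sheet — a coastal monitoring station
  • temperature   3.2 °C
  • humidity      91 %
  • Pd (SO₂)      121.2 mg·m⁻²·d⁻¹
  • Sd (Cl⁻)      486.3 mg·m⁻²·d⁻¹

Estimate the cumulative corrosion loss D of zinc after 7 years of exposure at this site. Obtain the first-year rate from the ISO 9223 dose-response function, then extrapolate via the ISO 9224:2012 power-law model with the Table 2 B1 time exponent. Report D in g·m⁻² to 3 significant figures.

zinc: temperature factor f = +0.038·(-6.8) = -0.2584
  Pd branch = 0.0129·Pd^0.44·e^(0.046·RH+f) = 5.408 μm/a
  Sd branch = 0.0175·Sd^0.57·e^(0.008·RH+0.085·T) = 1.618 μm/a
  r_corr = 5.408 + 1.618 = 7.026 μm/a
ISO 9224: D(t) = r_corr · t^b with b = 0.813 (zinc, B1)
  D(7) = 7.026 × 7^0.813 = 7.026 × 4.865 = 34.18 μm
  Mass loss = 34.18 μm × 7.14 g/cm³ = 244 g·m⁻²

D(7) = 244 g·m⁻²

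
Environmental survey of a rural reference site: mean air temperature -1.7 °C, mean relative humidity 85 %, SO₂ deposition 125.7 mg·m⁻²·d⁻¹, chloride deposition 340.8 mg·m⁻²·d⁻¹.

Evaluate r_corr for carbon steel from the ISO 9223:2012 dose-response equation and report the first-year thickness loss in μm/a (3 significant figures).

carbon steel: T≤10 °C ⇒ hinge +0.150·(-1.7−10) = -1.7550
  SO₂ term: 1.77·125.7^0.52·exp(0.02·85-1.7550) = 20.69
  Sd branch = 0.102·Sd^0.62·e^(0.033·RH+0.04·T) = 58.53 μm/a
  sum: 20.69 + 58.53 → r_corr = 79.22 μm/a

r_corr = 79.2 μm/a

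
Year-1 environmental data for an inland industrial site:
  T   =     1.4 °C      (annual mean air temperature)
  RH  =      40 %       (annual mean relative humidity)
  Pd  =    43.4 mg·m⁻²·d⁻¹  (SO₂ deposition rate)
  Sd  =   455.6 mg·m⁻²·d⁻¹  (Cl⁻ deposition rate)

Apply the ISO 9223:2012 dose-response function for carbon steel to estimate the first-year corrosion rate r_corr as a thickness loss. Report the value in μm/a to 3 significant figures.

carbon steel: T≤10 °C ⇒ hinge +0.150·(1.4−10) = -1.2900
  Pd branch = 1.77·Pd^0.52·e^(0.02·RH+f) = 7.703 μm/a
  Sd branch = 0.102·Sd^0.62·e^(0.033·RH+0.04·T) = 17.97 μm/a
  sum: 7.703 + 17.97 → r_corr = 25.67 μm/a

r_corr = 25.7 μm/a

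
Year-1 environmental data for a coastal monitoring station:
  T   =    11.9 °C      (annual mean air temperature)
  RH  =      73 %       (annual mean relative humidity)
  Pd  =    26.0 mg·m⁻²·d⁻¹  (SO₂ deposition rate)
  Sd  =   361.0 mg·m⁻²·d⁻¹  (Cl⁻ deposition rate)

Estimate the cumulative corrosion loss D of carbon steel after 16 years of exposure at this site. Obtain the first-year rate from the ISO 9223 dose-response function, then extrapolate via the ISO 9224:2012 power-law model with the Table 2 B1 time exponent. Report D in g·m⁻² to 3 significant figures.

carbon steel: temperature factor f = -0.054·(1.9) = -0.1026
  sulphur-dioxide contribution → 37.43 μm/a
  chloride contribution → 70.34 μm/a
  total first-year rate 107.8 μm/a
Power-law: D(16) = r_corr · 16^0.523
  D(16) = 107.8 × 16^0.523 = 107.8 × 4.263 = 459.5 μm
  Mass loss = 459.5 μm × 7.85 g/cm³ = 3607 g·m⁻²

D(16) = 3.61e+03 g·m⁻²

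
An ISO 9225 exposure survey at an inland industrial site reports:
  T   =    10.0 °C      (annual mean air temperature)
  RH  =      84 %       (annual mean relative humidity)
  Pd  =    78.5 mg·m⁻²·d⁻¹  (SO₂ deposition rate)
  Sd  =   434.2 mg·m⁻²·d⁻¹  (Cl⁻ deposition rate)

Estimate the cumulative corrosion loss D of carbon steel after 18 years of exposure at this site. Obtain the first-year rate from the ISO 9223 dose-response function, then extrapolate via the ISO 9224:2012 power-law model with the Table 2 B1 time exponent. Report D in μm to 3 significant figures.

D(18) = 893 μm

carbon steel: T≤10 °C ⇒ hinge +0.150·(10.0−10) = +0.0000
  SO₂ term: 1.77·78.5^0.52·exp(0.02·84+0.0000) = 91.82
  Cl⁻ term: 0.102·434.2^0.62·exp(0.033·84+0.04·10.0) = 105.1
  r_corr = 91.82 + 105.1 = 196.9 μm/a
ISO 9224: D(t) = r_corr · t^b with b = 0.523 (carbon steel, B1)
  D(18) = 196.9 × 18^0.523 = 196.9 × 4.534 = 892.8 μm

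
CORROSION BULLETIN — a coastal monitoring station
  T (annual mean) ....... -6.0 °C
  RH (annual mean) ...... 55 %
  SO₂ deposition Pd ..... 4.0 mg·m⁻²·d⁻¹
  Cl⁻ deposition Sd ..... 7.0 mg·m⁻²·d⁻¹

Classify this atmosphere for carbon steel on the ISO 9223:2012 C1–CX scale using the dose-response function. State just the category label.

C2

carbon steel: f(T) = +0.150·(T−10) [T≤10 °C] = -2.4000
  SO₂ term: 1.77·4.0^0.52·exp(0.02·55-2.4000) = 0.9919
  Cl⁻ term: 0.102·7.0^0.62·exp(0.033·55+0.04·-6.0) = 1.647
  sum: 0.9919 + 1.647 → r_corr = 2.638 μm/a
2.64 μm/a falls in (1.3, 25] for carbon steel → category C2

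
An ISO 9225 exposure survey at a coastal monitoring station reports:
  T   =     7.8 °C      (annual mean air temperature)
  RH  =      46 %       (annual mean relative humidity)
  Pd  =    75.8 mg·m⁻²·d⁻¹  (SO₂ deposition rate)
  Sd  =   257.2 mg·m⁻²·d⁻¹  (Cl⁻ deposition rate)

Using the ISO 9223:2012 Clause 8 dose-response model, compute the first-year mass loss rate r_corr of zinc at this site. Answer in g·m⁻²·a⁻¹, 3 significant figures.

r_corr = 13.0 g·m⁻²·a⁻¹

zinc: temperature factor f = +0.038·(-2.2) = -0.0836
  Pd branch = 0.0129·Pd^0.44·e^(0.046·RH+f) = 0.6612 μm/a
  Sd branch = 0.0175·Sd^0.57·e^(0.008·RH+0.085·T) = 1.161 μm/a
  sum: 0.6612 + 1.161 → r_corr = 1.822 μm/a
Convert to mass loss: 1.822 μm/a × 7.14 g/cm³ = 13.01 g·m⁻²·a⁻¹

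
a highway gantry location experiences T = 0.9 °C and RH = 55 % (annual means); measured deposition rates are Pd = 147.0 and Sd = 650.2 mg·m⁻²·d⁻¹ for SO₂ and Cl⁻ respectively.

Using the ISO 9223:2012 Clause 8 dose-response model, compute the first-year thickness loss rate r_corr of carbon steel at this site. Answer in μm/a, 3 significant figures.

carbon steel: f(T) = +0.150·(T−10) [T≤10 °C] = -1.3650
  Pd branch = 1.77·Pd^0.52·e^(0.02·RH+f) = 18.19 μm/a
  Sd branch = 0.102·Sd^0.62·e^(0.033·RH+0.04·T) = 36.02 μm/a
  sum: 18.19 + 36.02 → r_corr = 54.21 μm/a

r_corr = 54.2 μm/a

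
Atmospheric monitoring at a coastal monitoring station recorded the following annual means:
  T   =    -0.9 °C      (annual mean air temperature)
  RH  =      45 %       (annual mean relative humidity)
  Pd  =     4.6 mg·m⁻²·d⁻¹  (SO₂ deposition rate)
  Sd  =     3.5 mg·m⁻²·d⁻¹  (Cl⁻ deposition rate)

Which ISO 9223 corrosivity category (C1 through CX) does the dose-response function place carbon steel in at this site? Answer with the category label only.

C2

carbon steel: T≤10 °C ⇒ hinge +0.150·(-0.9−10) = -1.6350
  SO₂ term: 1.77·4.6^0.52·exp(0.02·45-1.6350) = 1.877
  Sd branch = 0.102·Sd^0.62·e^(0.033·RH+0.04·T) = 0.9445 μm/a
  sum: 1.877 + 0.9445 → r_corr = 2.821 μm/a
2.82 μm/a falls in (1.3, 25] for carbon steel → category C2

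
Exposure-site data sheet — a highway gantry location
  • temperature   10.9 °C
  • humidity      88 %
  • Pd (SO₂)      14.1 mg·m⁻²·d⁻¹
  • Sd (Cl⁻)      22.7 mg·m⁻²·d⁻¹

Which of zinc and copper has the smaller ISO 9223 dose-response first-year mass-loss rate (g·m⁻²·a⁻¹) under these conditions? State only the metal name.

zinc

zinc: temperature factor f = -0.071·(0.9) = -0.0639
  Pd branch = 0.0129·Pd^0.44·e^(0.046·RH+f) = 2.221 μm/a
  Sd branch = 0.0175·Sd^0.57·e^(0.008·RH+0.085·T) = 0.5298 μm/a
  sum: 2.221 + 0.5298 → r_corr = 2.751 μm/a
  mass loss = 2.751 μm/a × 7.14 g/cm³ = 19.64 g·m⁻²·a⁻¹
copper: T>10 °C ⇒ hinge -0.080·(10.9−10) = -0.0720
  Pd branch = 0.0053·Pd^0.26·e^(0.059·RH+f) = 1.765 μm/a
  Sd branch = 0.01025·Sd^0.27·e^(0.036·RH+0.049·T) = 0.9653 μm/a
  sum: 1.765 + 0.9653 → r_corr = 2.73 μm/a
  mass loss = 2.73 μm/a × 8.96 g/cm³ = 24.46 g·m⁻²·a⁻¹
Ordering by g·m⁻²·a⁻¹: copper (24.5) > zinc (19.6)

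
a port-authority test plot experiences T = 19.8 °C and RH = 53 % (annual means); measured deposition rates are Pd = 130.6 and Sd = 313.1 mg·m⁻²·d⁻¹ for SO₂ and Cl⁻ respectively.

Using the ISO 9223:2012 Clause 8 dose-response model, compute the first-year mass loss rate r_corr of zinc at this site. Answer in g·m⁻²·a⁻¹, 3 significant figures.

zinc: temperature factor f = -0.071·(9.8) = -0.6958
  Pd branch = 0.0129·Pd^0.44·e^(0.046·RH+f) = 0.6284 μm/a
  Sd branch = 0.0175·Sd^0.57·e^(0.008·RH+0.085·T) = 3.807 μm/a
  r_corr = 0.6284 + 3.807 = 4.436 μm/a
Convert to mass loss: 4.436 μm/a × 7.14 g/cm³ = 31.67 g·m⁻²·a⁻¹

r_corr = 31.7 g·m⁻²·a⁻¹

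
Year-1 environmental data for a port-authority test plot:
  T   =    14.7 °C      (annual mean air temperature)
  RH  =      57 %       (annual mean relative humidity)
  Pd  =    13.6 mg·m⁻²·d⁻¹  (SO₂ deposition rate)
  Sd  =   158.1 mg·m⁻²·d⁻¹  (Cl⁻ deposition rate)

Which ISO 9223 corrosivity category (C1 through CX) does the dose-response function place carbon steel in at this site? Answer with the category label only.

carbon steel: f(T) = -0.054·(T−10) [T>10 °C] = -0.2538
  SO₂ term: 1.77·13.6^0.52·exp(0.02·57-0.2538) = 16.68
  Sd branch = 0.102·Sd^0.62·e^(0.033·RH+0.04·T) = 27.81 μm/a
  sum: 16.68 + 27.81 → r_corr = 44.49 μm/a
ISO 9223 Table 2 (carbon steel): 25 < 44.5 ≤ 50 μm/a ⇒ C3

C3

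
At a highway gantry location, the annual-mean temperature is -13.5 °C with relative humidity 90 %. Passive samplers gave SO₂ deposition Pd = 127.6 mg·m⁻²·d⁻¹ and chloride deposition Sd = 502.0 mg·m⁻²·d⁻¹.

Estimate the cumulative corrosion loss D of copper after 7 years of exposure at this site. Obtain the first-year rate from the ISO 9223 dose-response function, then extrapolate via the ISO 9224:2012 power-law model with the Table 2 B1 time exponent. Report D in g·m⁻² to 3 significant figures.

D(7) = 30.2 g·m⁻²

copper: temperature factor f = +0.126·(-23.5) = -2.9610
  Pd branch = 0.0053·Pd^0.26·e^(0.059·RH+f) = 0.1959 μm/a
  Sd branch = 0.01025·Sd^0.27·e^(0.036·RH+0.049·T) = 0.724 μm/a
  r_corr = 0.1959 + 0.724 = 0.9199 μm/a
ISO 9224: D(t) = r_corr · t^b with b = 0.667 (copper, B1)
  D(7) = 0.9199 × 7^0.667 = 0.9199 × 3.662 = 3.368 μm
  Mass loss = 3.368 μm × 8.96 g/cm³ = 30.18 g·m⁻²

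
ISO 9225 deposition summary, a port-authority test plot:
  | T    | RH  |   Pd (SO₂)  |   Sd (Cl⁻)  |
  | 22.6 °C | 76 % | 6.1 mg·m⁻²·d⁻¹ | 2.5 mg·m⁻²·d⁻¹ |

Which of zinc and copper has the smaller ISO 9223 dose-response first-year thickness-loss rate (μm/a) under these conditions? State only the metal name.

zinc: T>10 °C ⇒ hinge -0.071·(22.6−10) = -0.8946
  SO₂ term: 0.0129·6.1^0.44·exp(0.046·76-0.8946) = 0.3854
  Cl⁻ term: 0.0175·2.5^0.57·exp(0.008·76+0.085·22.6) = 0.37
  r_corr = 0.3854 + 0.37 = 0.7554 μm/a
copper: temperature factor f = -0.080·(12.6) = -1.0080
  SO₂ term: 0.0053·6.1^0.26·exp(0.059·76-1.0080) = 0.2742
  Sd branch = 0.01025·Sd^0.27·e^(0.036·RH+0.049·T) = 0.6128 μm/a
  sum: 0.2742 + 0.6128 → r_corr = 0.887 μm/a
Ordering by μm/a: copper (0.887) > zinc (0.755)

zinc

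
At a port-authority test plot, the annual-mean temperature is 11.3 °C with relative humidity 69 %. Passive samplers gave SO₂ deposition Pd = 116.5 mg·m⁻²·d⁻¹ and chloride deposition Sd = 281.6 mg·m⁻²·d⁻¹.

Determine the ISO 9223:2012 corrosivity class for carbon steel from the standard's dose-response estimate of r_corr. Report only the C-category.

carbon steel: f(T) = -0.054·(T−10) [T>10 °C] = -0.0702
  Pd branch = 1.77·Pd^0.52·e^(0.02·RH+f) = 77.86 μm/a
  Cl⁻ term: 0.102·281.6^0.62·exp(0.033·69+0.04·11.3) = 51.59
  sum: 77.86 + 51.59 → r_corr = 129.4 μm/a
ISO 9223 Table 2 (carbon steel): 80 < 129 ≤ 200 μm/a ⇒ C5

C5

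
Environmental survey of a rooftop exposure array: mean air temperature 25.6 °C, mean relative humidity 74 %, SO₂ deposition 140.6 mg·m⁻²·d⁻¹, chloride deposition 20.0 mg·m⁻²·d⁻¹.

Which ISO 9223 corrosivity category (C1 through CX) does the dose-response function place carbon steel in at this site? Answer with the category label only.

carbon steel: f(T) = -0.054·(T−10) [T>10 °C] = -0.8424
  SO₂ term: 1.77·140.6^0.52·exp(0.02·74-0.8424) = 43.84
  Cl⁻ term: 0.102·20.0^0.62·exp(0.033·74+0.04·25.6) = 20.92
  r_corr = 43.84 + 20.92 = 64.75 μm/a
Category bounds: 50…80 μm/a bracket r_corr ⇒ C4

C4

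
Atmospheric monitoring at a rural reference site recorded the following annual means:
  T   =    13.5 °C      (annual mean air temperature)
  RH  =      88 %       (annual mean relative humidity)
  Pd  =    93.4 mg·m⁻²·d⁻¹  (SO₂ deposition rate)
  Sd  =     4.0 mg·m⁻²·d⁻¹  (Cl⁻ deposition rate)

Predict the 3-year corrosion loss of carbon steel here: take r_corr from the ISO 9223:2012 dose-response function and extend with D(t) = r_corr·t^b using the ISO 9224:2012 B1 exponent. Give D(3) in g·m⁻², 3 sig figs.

carbon steel: T>10 °C ⇒ hinge -0.054·(13.5−10) = -0.1890
  SO₂ term: 1.77·93.4^0.52·exp(0.02·88-0.1890) = 90.12
  Sd branch = 0.102·Sd^0.62·e^(0.033·RH+0.04·T) = 7.544 μm/a
  sum: 90.12 + 7.544 → r_corr = 97.67 μm/a
Power-law: D(3) = r_corr · 3^0.523
  D(3) = 97.67 × 3^0.523 = 97.67 × 1.776 = 173.5 μm
  Mass loss = 173.5 μm × 7.85 g/cm³ = 1362 g·m⁻²

D(3) = 1.36e+03 g·m⁻²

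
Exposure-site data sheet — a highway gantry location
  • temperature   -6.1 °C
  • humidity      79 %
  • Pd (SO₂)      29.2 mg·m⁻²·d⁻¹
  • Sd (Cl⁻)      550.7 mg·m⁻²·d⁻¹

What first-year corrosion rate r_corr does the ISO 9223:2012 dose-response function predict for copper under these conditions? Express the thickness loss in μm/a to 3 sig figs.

r_corr = 0.895 μm/a

copper: T≤10 °C ⇒ hinge +0.126·(-6.1−10) = -2.0286
  sulphur-dioxide contribution → 0.1772 μm/a
  chloride contribution → 0.7179 μm/a
  total first-year rate 0.8952 μm/a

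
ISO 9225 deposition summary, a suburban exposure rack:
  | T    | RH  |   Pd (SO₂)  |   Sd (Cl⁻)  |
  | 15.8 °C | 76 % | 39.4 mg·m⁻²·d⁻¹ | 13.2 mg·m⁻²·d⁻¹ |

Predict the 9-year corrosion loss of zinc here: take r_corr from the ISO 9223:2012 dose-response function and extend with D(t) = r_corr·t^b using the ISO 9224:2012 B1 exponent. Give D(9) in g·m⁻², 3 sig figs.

D(9) = 83.3 g·m⁻²

zinc: f(T) = -0.071·(T−10) [T>10 °C] = -0.4118
  sulphur-dioxide contribution → 1.419 μm/a
  chloride contribution → 0.5359 μm/a
  ⇒ r_corr(zinc) = 1.955 μm/a
Power-law: D(9) = r_corr · 9^0.813
  D(9) = 1.955 × 9^0.813 = 1.955 × 5.968 = 11.67 μm
  Mass loss = 11.67 μm × 7.14 g/cm³ = 83.31 g·m⁻²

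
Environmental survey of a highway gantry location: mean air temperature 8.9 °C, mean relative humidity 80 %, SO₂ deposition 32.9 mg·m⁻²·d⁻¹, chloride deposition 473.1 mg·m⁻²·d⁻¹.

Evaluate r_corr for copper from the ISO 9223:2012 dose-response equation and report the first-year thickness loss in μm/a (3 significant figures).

r_corr = 2.77 μm/a

copper: temperature factor f = +0.126·(-1.1) = -0.1386
  Pd branch = 0.0053·Pd^0.26·e^(0.059·RH+f) = 1.284 μm/a
  Sd branch = 0.01025·Sd^0.27·e^(0.036·RH+0.049·T) = 1.49 μm/a
  sum: 1.284 + 1.49 → r_corr = 2.773 μm/a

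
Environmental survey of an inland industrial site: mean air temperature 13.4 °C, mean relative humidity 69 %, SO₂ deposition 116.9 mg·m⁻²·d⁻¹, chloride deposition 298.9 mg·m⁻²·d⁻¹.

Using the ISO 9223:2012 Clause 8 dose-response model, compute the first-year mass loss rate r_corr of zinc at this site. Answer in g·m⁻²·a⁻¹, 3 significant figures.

r_corr = 31.5 g·m⁻²·a⁻¹

zinc: f(T) = -0.071·(T−10) [T>10 °C] = -0.2414
  Pd branch = 0.0129·Pd^0.44·e^(0.046·RH+f) = 1.968 μm/a
  Cl⁻ term: 0.0175·298.9^0.57·exp(0.008·69+0.085·13.4) = 2.446
  r_corr = 1.968 + 2.446 = 4.414 μm/a
Convert to mass loss: 4.414 μm/a × 7.14 g/cm³ = 31.52 g·m⁻²·a⁻¹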